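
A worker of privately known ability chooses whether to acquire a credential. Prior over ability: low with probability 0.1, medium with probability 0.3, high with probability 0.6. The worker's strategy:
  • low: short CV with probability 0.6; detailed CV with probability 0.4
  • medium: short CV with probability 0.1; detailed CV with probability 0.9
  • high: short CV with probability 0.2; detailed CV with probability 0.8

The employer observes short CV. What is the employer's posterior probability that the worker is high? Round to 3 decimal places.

P(short CV) = 0.1·0.6 + 0.3·0.1 + 0.6·0.2 = 0.21
P(high | short CV) = (0.6·0.2) / 0.21 = 0.12 / 0.21 = 0.571429

0.571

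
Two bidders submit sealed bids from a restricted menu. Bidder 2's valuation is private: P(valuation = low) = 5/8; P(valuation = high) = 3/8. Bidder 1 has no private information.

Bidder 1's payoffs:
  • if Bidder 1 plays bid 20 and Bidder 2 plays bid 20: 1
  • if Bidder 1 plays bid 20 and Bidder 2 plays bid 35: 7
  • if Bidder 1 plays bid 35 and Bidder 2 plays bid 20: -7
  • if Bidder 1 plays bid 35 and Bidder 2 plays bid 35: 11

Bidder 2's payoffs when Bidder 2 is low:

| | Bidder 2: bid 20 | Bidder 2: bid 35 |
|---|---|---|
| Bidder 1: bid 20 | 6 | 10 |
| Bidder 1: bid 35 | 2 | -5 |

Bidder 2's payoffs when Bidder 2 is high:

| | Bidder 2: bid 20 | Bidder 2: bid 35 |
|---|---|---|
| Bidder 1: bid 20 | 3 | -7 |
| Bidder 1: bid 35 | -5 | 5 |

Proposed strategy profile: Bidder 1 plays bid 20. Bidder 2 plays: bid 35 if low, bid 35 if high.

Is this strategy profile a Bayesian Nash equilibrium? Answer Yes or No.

A profile is a BNE iff every type of every player is best-responding given beliefs about the other side.
Bidder 1 plays bid 20: E[bid 20] = 5/8·(7) + 3/8·(7) = 7; E[bid 35] = 11. Not best-responding. ✗
Bidder 2 (valuation low), facing bid 20: bid 20 gives 6, bid 35 gives 10. Proposed bid 35 is best. ✓
Bidder 2 (valuation high), facing bid 20: bid 20 gives 3, bid 35 gives -7. Proposed bid 35 is not best — profitable deviation exists. ✗

No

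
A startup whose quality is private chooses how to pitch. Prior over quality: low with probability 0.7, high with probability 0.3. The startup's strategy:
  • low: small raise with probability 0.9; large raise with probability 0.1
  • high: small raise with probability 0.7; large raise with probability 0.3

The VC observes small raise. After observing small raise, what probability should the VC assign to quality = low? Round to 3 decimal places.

P(small raise) = 0.7·0.9 + 0.3·0.7 = 0.84
P(low | small raise) = (0.7·0.9) / 0.84 = 0.63 / 0.84 = 0.75

0.750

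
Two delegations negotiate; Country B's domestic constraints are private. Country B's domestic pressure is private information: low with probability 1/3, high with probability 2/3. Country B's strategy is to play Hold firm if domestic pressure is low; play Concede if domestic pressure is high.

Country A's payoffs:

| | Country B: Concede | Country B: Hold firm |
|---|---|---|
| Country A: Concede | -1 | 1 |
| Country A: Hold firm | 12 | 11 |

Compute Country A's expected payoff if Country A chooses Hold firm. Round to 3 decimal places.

11.667

E[Hold firm] = 1/3·11 + 2/3·12 = 11/3 + 8 = 35/3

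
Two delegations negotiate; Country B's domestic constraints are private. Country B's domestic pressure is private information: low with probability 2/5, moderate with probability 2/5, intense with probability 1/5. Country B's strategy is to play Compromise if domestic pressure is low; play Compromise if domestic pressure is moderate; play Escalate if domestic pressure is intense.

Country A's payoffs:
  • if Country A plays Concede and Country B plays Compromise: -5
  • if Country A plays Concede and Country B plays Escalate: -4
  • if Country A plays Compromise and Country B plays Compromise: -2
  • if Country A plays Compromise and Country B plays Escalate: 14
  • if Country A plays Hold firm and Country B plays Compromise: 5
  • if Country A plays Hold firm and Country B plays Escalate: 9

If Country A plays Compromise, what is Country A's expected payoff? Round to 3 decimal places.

1.200

E[Compromise] = 2/5·(-2) + 2/5·(-2) + 1/5·14 = (-4/5) + (-4/5) + 14/5 = 6/5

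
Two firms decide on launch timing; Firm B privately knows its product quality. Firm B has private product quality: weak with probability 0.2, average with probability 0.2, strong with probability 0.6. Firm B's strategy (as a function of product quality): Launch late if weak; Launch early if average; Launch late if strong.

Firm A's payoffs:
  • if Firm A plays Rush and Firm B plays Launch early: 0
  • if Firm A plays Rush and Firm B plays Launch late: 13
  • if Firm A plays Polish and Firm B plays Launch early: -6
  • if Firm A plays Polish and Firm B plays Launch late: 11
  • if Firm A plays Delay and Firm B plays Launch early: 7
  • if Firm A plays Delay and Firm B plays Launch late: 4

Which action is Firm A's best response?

E[Rush] = 0.2·(13) + 0.2·(0) + 0.6·(13) = 10.4
E[Polish] = 0.2·(11) + 0.2·(-6) + 0.6·(11) = 7.6
E[Delay] = 0.2·(4) + 0.2·(7) + 0.6·(4) = 4.6
Best response: Rush (10.4 is the largest).

Rush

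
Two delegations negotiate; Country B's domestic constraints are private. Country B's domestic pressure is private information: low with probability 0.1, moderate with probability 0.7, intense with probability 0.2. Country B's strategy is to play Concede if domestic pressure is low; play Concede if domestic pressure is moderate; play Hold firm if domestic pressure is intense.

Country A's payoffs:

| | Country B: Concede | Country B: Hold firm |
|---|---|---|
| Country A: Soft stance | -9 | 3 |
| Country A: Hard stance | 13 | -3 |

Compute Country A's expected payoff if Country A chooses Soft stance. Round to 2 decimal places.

E[Soft stance] = 0.1·(-9) + 0.7·(-9) + 0.2·3 = (-0.9) + (-6.3) + 0.6 = -6.6

-6.60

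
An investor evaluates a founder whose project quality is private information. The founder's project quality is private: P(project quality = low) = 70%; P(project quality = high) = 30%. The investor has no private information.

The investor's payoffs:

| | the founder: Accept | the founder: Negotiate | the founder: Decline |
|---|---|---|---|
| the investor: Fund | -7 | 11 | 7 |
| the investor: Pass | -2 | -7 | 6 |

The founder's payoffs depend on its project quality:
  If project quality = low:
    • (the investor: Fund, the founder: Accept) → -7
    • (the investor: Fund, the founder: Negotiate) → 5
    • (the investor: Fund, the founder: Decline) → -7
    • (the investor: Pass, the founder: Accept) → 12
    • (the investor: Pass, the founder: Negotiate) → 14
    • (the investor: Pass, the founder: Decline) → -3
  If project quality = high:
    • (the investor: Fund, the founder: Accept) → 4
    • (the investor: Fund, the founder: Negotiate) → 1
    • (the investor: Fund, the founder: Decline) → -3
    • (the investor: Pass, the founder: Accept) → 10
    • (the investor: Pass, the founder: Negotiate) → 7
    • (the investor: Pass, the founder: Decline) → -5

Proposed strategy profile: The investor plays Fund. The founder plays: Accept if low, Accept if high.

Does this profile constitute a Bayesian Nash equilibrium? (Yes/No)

No

The investor plays Fund: E[Fund] = 0.7·(-7) + 0.3·(-7) = -7; E[Pass] = -2. Not best-responding. ✗
The founder (project quality low), facing Fund: Accept gives -7, Negotiate gives 5, Decline gives -7. Proposed Accept is not best — profitable deviation exists. ✗
The founder (project quality high), facing Fund: Accept gives 4, Negotiate gives 1, Decline gives -3. Proposed Accept is best. ✓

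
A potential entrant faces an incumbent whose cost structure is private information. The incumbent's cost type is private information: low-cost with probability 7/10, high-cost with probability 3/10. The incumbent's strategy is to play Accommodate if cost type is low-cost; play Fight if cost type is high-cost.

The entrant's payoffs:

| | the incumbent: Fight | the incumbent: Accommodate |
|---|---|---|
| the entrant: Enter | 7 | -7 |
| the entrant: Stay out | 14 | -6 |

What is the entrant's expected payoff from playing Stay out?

E[Stay out] = 7/10·(-6) + 3/10·14 = (-21/5) + 21/5 = 0

0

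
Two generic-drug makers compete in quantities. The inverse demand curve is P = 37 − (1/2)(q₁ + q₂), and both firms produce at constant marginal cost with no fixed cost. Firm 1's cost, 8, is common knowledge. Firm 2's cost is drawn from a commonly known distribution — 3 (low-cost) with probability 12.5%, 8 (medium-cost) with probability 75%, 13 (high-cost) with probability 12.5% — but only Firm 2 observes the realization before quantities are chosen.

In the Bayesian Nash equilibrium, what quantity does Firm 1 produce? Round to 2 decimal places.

Each type of Firm 2 best-responds to q₁; Firm 1 best-responds to the expected q₂ over Firm 2's types.
Firm 2 with cost c maximizes (37 − (1/2)(q₁+q₂) − c)·q₂, giving q₂(c) = (37 − c − (1/2)q₁).
E[c₂] = 0.125·3 + 0.75·8 + 0.125·13 = 8
Firm 1's FOC against E[q₂] yields q₁ = (37 − 2·8 + E[c₂])/(3/2) = (37 − 16 + 8)/(3/2) = 19.3333.

19.33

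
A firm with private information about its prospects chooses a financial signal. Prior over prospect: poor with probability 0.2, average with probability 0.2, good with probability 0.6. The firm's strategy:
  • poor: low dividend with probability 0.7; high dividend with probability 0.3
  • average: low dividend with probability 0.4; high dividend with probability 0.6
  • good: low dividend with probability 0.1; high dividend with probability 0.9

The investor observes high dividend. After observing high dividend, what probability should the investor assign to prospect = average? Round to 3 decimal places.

0.167

Apply Bayes' rule using the sender's strategy as the likelihood.
P(high dividend) = 0.2·0.3 + 0.2·0.6 + 0.6·0.9 = 0.72
P(average | high dividend) = (0.2·0.6) / 0.72 = 0.12 / 0.72 = 0.166667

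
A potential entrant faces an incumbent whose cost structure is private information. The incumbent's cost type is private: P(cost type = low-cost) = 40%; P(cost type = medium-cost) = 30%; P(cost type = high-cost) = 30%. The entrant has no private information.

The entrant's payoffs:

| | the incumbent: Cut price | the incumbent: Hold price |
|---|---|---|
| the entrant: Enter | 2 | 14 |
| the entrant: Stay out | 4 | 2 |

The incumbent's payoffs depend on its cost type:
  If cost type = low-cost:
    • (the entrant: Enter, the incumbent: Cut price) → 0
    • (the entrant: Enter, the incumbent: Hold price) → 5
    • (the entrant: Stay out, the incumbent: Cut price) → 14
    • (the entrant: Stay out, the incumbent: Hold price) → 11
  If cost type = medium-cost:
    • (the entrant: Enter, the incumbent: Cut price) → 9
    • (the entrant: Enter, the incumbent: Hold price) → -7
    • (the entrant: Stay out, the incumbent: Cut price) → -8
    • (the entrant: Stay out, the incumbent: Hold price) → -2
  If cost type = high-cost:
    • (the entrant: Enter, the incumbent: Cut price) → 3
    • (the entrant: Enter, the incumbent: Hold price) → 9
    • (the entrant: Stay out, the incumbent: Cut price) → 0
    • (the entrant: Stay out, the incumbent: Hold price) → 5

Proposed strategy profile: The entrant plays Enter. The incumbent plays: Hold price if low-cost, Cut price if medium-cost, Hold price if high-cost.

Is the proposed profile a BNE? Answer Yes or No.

The entrant plays Enter: E[Enter] = 0.4·(14) + 0.3·(2) + 0.3·(14) = 10.4; E[Stay out] = 2.6. Best-responding. ✓
The incumbent (cost type low-cost), facing Enter: Cut price gives 0, Hold price gives 5. Proposed Hold price is best. ✓
The incumbent (cost type medium-cost), facing Enter: Cut price gives 9, Hold price gives -7. Proposed Cut price is best. ✓
The incumbent (cost type high-cost), facing Enter: Cut price gives 3, Hold price gives 9. Proposed Hold price is best. ✓

Yes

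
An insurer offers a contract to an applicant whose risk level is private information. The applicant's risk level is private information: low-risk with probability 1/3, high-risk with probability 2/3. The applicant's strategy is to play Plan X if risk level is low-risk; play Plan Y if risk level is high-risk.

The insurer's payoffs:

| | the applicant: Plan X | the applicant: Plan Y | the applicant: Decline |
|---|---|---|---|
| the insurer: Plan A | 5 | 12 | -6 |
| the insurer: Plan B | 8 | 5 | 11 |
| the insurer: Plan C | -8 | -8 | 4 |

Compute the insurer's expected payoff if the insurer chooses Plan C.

-8

E[Plan C] = 1/3·(-8) + 2/3·(-8) = (-8/3) + (-16/3) = -8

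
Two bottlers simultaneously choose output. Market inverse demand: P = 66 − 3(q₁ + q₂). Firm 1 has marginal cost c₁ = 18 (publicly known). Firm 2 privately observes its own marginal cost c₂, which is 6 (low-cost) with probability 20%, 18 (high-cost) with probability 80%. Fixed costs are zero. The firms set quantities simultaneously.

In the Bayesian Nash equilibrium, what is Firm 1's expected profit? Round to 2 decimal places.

77.01

Firm 2 with cost c maximizes (66 − 3(q₁+q₂) − c)·q₂, giving q₂(c) = (66 − c − 3q₁)/6.
E[c₂] = 0.2·6 + 0.8·18 = 15.6
Firm 1's FOC against E[q₂] yields q₁ = (66 − 2·18 + E[c₂])/9 = (66 − 36 + 15.6)/9 = 5.06667.
E[P] = 66 − 3·(q₁ + E[q₂]) = 33.2; Firm 1's expected profit = (E[P] − 18)·q₁ = (33.2 − 18)·5.06667 = 77.0133.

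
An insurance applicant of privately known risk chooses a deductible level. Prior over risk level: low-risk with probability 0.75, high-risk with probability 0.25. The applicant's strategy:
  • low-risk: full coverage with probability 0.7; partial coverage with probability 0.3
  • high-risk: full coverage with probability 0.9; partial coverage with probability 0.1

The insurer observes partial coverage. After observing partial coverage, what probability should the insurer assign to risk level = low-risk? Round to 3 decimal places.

P(partial coverage) = 0.75·0.3 + 0.25·0.1 = 0.25
P(low-risk | partial coverage) = (0.75·0.3) / 0.25 = 0.225 / 0.25 = 0.9

0.900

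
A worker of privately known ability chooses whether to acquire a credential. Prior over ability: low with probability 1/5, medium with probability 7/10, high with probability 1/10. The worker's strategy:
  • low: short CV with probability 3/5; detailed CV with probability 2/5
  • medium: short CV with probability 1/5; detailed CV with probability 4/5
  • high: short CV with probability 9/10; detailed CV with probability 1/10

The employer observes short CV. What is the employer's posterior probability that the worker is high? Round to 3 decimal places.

0.257

P(short CV) = (1/5)·(3/5) + (7/10)·(1/5) + (1/10)·(9/10) = 7/20
P(high | short CV) = ((1/10)·(9/10)) / (7/20) = (9/100) / (7/20) = 9/35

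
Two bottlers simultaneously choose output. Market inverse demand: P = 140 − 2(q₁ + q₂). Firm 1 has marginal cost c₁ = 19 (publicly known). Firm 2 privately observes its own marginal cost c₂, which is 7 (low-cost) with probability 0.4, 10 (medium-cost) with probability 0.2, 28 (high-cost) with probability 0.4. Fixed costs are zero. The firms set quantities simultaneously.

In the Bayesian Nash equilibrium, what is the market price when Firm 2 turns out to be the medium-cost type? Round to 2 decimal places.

Type-c best response for Firm 2: q₂(c) = (140 − c)/4 − q₁/2.
Firm 1 maximizes expected profit; its first-order condition is 140 − 4q₁ − 2E[q₂] − 19 = 0.
Substituting E[q₂] and solving: E[c₂] = 16, so q₁ = (140 − 2·19 + 16)/6 = 19.6667.
q₂(medium-cost) = 22.6667, so P = 140 − 2·(19.6667 + 22.6667) = 55.3333.

55.33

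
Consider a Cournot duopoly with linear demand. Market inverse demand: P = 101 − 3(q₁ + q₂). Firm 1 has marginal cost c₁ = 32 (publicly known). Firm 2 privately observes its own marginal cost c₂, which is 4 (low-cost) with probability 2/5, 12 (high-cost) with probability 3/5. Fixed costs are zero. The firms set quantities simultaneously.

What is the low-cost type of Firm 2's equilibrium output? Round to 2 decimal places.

Each type of Firm 2 best-responds to q₁; Firm 1 best-responds to the expected q₂ over Firm 2's types.
Firm 2 with cost c maximizes (101 − 3(q₁+q₂) − c)·q₂, giving q₂(c) = (101 − c − 3q₁)/6.
E[c₂] = 2/5·4 + 3/5·12 = 8.8
Firm 1's FOC against E[q₂] yields q₁ = (101 − 2·32 + E[c₂])/9 = (101 − 64 + 8.8)/9 = 5.08889.
q₂(low-cost) = (101 − 4 − 3·5.08889)/6 = 13.6222.

13.62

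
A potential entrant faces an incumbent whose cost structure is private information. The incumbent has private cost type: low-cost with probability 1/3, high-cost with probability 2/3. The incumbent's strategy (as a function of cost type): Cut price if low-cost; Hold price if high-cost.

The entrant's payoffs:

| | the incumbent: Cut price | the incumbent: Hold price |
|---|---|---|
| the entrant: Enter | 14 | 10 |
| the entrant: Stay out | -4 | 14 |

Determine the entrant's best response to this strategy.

Enter

Compute the entrant's expected payoff for each action, taking the expectation over the incumbent's type.
E[Enter] = 1/3·(14) + 2/3·(10) = 34/3
E[Stay out] = 1/3·(-4) + 2/3·(14) = 8
Best response: Enter (34/3 is the largest).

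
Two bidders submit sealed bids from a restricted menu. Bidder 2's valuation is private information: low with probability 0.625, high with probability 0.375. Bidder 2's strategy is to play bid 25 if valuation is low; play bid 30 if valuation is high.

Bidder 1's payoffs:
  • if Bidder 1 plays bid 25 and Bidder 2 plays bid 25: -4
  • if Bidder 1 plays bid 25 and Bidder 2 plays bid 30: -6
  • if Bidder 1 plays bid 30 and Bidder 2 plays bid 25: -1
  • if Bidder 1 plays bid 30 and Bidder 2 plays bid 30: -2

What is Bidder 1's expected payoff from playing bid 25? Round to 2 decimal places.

-4.75

Take the expectation over Bidder 2's valuation, weighting each type's action by its prior probability.
E[bid 25] = 0.625·(-4) + 0.375·(-6) = (-2.5) + (-2.25) = -4.75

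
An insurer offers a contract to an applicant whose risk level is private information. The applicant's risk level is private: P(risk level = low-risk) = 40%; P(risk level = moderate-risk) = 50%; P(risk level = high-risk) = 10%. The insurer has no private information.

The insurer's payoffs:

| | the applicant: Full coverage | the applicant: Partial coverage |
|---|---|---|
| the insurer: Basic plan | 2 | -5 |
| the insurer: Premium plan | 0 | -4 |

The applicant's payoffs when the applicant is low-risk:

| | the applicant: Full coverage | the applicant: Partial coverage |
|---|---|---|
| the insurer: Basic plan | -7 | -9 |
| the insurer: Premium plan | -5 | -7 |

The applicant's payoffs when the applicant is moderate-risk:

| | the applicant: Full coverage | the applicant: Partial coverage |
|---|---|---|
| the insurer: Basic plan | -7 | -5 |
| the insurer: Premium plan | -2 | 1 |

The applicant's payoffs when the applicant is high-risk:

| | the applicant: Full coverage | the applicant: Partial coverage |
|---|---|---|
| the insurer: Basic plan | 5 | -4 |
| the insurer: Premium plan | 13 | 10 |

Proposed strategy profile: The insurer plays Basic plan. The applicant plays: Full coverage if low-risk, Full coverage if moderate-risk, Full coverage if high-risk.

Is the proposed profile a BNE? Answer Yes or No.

No

The insurer plays Basic plan: E[Basic plan] = 0.4·(2) + 0.5·(2) + 0.1·(2) = 2; E[Premium plan] = 0. Best-responding. ✓
The applicant (risk level low-risk), facing Basic plan: Full coverage gives -7, Partial coverage gives -9. Proposed Full coverage is best. ✓
The applicant (risk level moderate-risk), facing Basic plan: Full coverage gives -7, Partial coverage gives -5. Proposed Full coverage is not best — profitable deviation exists. ✗
The applicant (risk level high-risk), facing Basic plan: Full coverage gives 5, Partial coverage gives -4. Proposed Full coverage is best. ✓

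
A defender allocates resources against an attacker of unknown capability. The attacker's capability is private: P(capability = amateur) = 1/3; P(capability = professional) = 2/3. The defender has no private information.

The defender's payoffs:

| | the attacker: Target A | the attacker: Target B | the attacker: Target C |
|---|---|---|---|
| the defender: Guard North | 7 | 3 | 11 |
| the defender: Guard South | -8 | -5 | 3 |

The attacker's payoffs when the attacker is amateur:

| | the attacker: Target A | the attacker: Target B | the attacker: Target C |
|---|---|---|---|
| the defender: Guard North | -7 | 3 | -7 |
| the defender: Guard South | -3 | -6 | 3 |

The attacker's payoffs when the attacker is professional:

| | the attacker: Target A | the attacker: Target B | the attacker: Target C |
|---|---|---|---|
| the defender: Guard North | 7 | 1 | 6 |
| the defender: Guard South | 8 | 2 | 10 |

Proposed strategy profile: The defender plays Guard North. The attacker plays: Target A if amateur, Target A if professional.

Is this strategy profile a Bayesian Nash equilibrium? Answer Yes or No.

The defender plays Guard North: E[Guard North] = 1/3·(7) + 2/3·(7) = 7; E[Guard South] = -8. Best-responding. ✓
The attacker (capability amateur), facing Guard North: Target A gives -7, Target B gives 3, Target C gives -7. Proposed Target A is not best — profitable deviation exists. ✗
The attacker (capability professional), facing Guard North: Target A gives 7, Target B gives 1, Target C gives 6. Proposed Target A is best. ✓

No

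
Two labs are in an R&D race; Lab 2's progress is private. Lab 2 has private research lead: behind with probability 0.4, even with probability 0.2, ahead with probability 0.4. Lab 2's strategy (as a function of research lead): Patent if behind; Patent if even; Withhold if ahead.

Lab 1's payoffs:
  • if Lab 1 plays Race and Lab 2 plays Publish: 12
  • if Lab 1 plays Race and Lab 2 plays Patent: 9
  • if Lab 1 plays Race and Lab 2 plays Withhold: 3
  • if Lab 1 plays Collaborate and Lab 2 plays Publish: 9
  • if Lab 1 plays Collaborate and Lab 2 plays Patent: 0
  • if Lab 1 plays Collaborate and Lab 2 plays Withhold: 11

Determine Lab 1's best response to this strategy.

E[Race] = 0.4·(9) + 0.2·(9) + 0.4·(3) = 6.6
E[Collaborate] = 0.4·(0) + 0.2·(0) + 0.4·(11) = 4.4
Best response: Race (6.6 is the largest).

Race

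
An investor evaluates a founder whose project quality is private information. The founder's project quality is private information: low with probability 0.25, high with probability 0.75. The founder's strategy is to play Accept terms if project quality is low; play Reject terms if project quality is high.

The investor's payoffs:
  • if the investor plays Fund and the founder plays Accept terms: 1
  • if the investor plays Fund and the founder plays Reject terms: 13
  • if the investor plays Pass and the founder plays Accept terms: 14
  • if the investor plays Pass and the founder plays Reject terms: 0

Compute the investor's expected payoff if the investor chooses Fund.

10

Take the expectation over the founder's project quality, weighting each type's action by its prior probability.
E[Fund] = 0.25·1 + 0.75·13 = 0.25 + 9.75 = 10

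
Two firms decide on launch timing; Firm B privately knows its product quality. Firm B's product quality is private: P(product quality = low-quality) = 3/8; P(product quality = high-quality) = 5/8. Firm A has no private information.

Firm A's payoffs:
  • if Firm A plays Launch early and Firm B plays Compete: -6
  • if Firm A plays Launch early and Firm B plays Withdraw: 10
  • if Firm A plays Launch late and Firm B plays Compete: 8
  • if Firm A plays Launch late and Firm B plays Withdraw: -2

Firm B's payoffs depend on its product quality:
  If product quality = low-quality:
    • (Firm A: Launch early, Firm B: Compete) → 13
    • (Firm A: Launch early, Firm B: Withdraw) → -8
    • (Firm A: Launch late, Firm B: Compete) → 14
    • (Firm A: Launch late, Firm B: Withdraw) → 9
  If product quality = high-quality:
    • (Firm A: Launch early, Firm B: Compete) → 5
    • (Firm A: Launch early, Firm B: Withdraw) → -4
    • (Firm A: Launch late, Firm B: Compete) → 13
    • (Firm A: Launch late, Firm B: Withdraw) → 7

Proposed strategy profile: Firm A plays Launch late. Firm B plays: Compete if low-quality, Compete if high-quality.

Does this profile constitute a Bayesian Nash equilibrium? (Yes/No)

A profile is a BNE iff every type of every player is best-responding given beliefs about the other side.
Firm A plays Launch late: E[Launch late] = 3/8·(8) + 5/8·(8) = 8; E[Launch early] = -6. Best-responding. ✓
Firm B (product quality low-quality), facing Launch late: Compete gives 14, Withdraw gives 9. Proposed Compete is best. ✓
Firm B (product quality high-quality), facing Launch late: Compete gives 13, Withdraw gives 7. Proposed Compete is best. ✓

Yes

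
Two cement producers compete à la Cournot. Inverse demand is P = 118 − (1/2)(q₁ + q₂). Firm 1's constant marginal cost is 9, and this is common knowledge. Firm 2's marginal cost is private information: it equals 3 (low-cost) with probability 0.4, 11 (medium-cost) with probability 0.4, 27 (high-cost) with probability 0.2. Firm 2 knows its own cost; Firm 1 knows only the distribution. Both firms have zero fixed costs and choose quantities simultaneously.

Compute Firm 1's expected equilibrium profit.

Firm 2 with cost c maximizes (118 − (1/2)(q₁+q₂) − c)·q₂, giving q₂(c) = (118 − c − (1/2)q₁).
E[c₂] = 0.4·3 + 0.4·11 + 0.2·27 = 11
Firm 1's FOC against E[q₂] yields q₁ = (118 − 2·9 + E[c₂])/(3/2) = (118 − 18 + 11)/(3/2) = 74.
E[P] = 118 − (1/2)·(q₁ + E[q₂]) = 46; Firm 1's expected profit = (E[P] − 9)·q₁ = (46 − 9)·74 = 2738.

2738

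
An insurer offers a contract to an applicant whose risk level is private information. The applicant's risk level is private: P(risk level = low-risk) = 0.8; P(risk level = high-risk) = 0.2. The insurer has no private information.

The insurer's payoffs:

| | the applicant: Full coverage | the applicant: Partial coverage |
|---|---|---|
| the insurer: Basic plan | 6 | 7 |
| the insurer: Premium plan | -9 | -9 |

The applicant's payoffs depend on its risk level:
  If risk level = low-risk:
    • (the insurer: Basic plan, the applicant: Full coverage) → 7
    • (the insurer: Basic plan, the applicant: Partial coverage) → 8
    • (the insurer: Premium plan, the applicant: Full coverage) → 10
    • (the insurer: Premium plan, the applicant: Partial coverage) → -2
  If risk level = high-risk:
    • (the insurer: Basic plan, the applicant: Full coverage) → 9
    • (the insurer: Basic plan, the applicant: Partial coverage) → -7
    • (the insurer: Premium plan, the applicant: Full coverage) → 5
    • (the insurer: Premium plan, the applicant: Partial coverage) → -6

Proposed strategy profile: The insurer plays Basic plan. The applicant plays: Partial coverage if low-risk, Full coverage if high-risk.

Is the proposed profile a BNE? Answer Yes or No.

Yes

A profile is a BNE iff every type of every player is best-responding given beliefs about the other side.
The insurer plays Basic plan: E[Basic plan] = 0.8·(7) + 0.2·(6) = 6.8; E[Premium plan] = -9. Best-responding. ✓
The applicant (risk level low-risk), facing Basic plan: Full coverage gives 7, Partial coverage gives 8. Proposed Partial coverage is best. ✓
The applicant (risk level high-risk), facing Basic plan: Full coverage gives 9, Partial coverage gives -7. Proposed Full coverage is best. ✓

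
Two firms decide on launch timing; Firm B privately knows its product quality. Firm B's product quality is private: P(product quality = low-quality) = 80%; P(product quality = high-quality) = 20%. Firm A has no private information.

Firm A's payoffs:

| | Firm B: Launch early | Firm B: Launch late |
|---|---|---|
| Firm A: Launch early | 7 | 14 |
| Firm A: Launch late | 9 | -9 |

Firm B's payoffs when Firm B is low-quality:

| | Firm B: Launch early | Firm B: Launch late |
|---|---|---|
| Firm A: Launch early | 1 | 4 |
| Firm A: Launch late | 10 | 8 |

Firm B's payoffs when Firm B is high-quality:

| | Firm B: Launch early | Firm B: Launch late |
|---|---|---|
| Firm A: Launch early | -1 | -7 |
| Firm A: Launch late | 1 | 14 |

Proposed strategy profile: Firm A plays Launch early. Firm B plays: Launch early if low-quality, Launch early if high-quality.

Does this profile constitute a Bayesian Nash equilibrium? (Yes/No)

A profile is a BNE iff every type of every player is best-responding given beliefs about the other side.
Firm A plays Launch early: E[Launch early] = 0.8·(7) + 0.2·(7) = 7; E[Launch late] = 9. Not best-responding. ✗
Firm B (product quality low-quality), facing Launch early: Launch early gives 1, Launch late gives 4. Proposed Launch early is not best — profitable deviation exists. ✗
Firm B (product quality high-quality), facing Launch early: Launch early gives -1, Launch late gives -7. Proposed Launch early is best. ✓

No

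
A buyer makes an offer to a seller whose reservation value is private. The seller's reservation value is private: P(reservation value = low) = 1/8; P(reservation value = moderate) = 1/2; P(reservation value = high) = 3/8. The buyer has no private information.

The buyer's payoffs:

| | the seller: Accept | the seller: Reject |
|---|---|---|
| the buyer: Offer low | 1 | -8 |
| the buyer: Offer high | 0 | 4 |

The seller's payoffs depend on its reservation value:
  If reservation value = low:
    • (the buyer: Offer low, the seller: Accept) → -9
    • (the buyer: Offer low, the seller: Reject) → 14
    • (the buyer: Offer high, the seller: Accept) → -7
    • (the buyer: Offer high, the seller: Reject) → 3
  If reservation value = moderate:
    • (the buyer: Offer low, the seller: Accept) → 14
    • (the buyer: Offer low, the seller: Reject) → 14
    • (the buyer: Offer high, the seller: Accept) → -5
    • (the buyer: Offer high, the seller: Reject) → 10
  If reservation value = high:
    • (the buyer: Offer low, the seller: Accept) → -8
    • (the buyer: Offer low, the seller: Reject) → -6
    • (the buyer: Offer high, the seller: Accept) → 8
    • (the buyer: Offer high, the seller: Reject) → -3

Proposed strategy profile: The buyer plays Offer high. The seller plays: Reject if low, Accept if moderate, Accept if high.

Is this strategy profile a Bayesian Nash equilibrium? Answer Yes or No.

No

The buyer plays Offer high: E[Offer high] = 1/8·(4) + 1/2·(0) + 3/8·(0) = 1/2; E[Offer low] = -1/8. Best-responding. ✓
The seller (reservation value low), facing Offer high: Accept gives -7, Reject gives 3. Proposed Reject is best. ✓
The seller (reservation value moderate), facing Offer high: Accept gives -5, Reject gives 10. Proposed Accept is not best — profitable deviation exists. ✗
The seller (reservation value high), facing Offer high: Accept gives 8, Reject gives -3. Proposed Accept is best. ✓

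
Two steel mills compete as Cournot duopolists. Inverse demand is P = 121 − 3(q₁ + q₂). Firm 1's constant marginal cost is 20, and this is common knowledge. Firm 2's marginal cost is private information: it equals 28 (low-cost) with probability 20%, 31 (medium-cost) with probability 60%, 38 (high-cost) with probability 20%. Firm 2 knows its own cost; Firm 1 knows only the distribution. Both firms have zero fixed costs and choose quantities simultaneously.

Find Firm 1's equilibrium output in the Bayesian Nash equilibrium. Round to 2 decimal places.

Firm 2 with cost c maximizes (121 − 3(q₁+q₂) − c)·q₂, giving q₂(c) = (121 − c − 3q₁)/6.
E[c₂] = 0.2·28 + 0.6·31 + 0.2·38 = 31.8
Firm 1's FOC against E[q₂] yields q₁ = (121 − 2·20 + E[c₂])/9 = (121 − 40 + 31.8)/9 = 12.5333.

12.53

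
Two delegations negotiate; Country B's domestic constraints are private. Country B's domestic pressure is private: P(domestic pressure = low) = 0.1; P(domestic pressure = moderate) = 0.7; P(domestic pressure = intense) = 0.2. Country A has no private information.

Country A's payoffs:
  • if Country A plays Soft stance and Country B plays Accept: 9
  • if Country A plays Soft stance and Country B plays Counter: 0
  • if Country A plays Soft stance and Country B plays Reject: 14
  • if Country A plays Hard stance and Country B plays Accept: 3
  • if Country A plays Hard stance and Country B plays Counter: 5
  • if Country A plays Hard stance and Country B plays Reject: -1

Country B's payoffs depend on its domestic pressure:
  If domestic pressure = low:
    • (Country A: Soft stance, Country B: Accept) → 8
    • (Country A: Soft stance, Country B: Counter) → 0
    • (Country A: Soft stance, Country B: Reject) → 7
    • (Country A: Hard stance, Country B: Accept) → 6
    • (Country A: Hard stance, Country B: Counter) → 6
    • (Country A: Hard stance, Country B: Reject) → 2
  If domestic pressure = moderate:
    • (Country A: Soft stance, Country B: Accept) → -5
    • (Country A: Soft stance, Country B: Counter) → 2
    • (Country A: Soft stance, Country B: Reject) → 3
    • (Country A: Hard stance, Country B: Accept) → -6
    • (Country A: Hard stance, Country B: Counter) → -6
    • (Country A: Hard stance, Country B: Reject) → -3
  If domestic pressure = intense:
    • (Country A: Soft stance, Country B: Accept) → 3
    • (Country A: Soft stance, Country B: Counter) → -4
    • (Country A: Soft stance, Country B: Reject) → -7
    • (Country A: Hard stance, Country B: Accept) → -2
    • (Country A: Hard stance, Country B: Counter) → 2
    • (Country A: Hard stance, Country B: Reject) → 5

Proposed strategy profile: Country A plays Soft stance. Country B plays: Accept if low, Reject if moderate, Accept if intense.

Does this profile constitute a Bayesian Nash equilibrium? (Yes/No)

Yes

Country A plays Soft stance: E[Soft stance] = 0.1·(9) + 0.7·(14) + 0.2·(9) = 12.5; E[Hard stance] = 0.2. Best-responding. ✓
Country B (domestic pressure low), facing Soft stance: Accept gives 8, Counter gives 0, Reject gives 7. Proposed Accept is best. ✓
Country B (domestic pressure moderate), facing Soft stance: Accept gives -5, Counter gives 2, Reject gives 3. Proposed Reject is best. ✓
Country B (domestic pressure intense), facing Soft stance: Accept gives 3, Counter gives -4, Reject gives -7. Proposed Accept is best. ✓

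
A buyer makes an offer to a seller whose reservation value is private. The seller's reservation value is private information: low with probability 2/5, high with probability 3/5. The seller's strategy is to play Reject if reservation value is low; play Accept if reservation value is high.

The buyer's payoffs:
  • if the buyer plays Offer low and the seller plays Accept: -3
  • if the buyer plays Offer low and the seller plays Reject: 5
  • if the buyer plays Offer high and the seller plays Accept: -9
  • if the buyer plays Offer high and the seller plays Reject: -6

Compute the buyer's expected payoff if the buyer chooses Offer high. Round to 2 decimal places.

-7.80

E[Offer high] = 2/5·(-6) + 3/5·(-9) = (-12/5) + (-27/5) = -39/5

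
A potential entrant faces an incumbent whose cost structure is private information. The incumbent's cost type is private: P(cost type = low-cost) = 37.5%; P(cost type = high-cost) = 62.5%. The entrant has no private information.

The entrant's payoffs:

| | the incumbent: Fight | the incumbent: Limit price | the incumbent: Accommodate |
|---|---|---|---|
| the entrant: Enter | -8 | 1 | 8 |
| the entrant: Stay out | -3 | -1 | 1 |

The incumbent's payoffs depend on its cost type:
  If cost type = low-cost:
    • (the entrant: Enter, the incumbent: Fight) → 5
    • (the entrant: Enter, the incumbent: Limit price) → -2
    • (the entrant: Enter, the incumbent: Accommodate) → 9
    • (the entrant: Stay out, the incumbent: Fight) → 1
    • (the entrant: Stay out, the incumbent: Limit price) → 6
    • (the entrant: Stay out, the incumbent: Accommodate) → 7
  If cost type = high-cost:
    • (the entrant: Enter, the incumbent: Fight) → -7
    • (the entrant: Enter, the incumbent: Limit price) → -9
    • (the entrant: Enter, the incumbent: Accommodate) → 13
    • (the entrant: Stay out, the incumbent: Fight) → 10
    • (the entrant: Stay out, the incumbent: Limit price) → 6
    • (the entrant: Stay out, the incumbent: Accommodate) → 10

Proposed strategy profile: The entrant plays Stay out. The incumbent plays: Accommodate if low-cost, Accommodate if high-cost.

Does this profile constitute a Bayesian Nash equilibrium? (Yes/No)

The entrant plays Stay out: E[Stay out] = 0.375·(1) + 0.625·(1) = 1; E[Enter] = 8. Not best-responding. ✗
The incumbent (cost type low-cost), facing Stay out: Fight gives 1, Limit price gives 6, Accommodate gives 7. Proposed Accommodate is best. ✓
The incumbent (cost type high-cost), facing Stay out: Fight gives 10, Limit price gives 6, Accommodate gives 10. Proposed Accommodate is best. ✓

No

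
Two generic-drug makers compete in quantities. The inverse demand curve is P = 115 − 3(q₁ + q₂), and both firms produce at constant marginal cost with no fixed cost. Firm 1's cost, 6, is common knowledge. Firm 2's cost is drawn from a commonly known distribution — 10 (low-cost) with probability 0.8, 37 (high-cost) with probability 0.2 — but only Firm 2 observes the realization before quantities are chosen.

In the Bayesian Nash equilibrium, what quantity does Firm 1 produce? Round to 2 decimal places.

13.16

Each type of Firm 2 best-responds to q₁; Firm 1 best-responds to the expected q₂ over Firm 2's types.
Firm 2 with cost c maximizes (115 − 3(q₁+q₂) − c)·q₂, giving q₂(c) = (115 − c − 3q₁)/6.
E[c₂] = 0.8·10 + 0.2·37 = 15.4
Firm 1's FOC against E[q₂] yields q₁ = (115 − 2·6 + E[c₂])/9 = (115 − 12 + 15.4)/9 = 13.1556.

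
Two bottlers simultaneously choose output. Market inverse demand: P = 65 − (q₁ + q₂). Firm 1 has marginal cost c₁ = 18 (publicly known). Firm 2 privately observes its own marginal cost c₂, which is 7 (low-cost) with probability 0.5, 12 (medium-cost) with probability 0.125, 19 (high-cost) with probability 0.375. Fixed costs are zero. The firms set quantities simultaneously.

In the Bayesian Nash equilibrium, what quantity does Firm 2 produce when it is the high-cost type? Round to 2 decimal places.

Firm 2 with cost c maximizes (65 − (q₁+q₂) − c)·q₂, giving q₂(c) = (65 − c − q₁)/2.
E[c₂] = 0.5·7 + 0.125·12 + 0.375·19 = 12.125
Firm 1's FOC against E[q₂] yields q₁ = (65 − 2·18 + E[c₂])/3 = (65 − 36 + 12.125)/3 = 13.7083.
q₂(high-cost) = (65 − 19 − 13.7083)/2 = 16.1458.

16.15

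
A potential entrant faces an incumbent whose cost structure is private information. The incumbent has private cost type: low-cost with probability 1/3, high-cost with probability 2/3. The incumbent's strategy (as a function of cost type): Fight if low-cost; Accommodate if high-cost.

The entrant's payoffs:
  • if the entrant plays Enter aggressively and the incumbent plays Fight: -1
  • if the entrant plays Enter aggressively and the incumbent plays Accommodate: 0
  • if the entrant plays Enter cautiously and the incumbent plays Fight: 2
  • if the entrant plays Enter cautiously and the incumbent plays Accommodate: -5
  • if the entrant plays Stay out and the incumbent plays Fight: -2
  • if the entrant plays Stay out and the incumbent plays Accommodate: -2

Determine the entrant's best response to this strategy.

Compute the entrant's expected payoff for each action, taking the expectation over the incumbent's type.
E[Enter aggressively] = 1/3·(-1) + 2/3·(0) = -1/3
E[Enter cautiously] = 1/3·(2) + 2/3·(-5) = -8/3
E[Stay out] = 1/3·(-2) + 2/3·(-2) = -2
Best response: Enter aggressively (-1/3 is the largest).

Enter aggressively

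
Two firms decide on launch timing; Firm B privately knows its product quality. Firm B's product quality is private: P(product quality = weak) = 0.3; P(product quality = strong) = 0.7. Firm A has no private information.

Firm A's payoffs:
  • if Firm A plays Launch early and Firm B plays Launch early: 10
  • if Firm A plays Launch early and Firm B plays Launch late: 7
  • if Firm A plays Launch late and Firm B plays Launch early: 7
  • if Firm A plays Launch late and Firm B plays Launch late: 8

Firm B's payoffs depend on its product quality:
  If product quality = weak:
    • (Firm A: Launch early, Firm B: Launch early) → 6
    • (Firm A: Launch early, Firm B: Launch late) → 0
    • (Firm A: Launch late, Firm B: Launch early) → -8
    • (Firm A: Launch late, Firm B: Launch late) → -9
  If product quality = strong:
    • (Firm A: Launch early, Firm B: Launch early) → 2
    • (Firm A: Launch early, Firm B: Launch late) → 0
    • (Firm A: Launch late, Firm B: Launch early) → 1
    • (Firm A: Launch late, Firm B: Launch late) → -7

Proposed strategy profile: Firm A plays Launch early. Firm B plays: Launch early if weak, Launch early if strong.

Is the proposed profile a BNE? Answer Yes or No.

Yes

Firm A plays Launch early: E[Launch early] = 0.3·(10) + 0.7·(10) = 10; E[Launch late] = 7. Best-responding. ✓
Firm B (product quality weak), facing Launch early: Launch early gives 6, Launch late gives 0. Proposed Launch early is best. ✓
Firm B (product quality strong), facing Launch early: Launch early gives 2, Launch late gives 0. Proposed Launch early is best. ✓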